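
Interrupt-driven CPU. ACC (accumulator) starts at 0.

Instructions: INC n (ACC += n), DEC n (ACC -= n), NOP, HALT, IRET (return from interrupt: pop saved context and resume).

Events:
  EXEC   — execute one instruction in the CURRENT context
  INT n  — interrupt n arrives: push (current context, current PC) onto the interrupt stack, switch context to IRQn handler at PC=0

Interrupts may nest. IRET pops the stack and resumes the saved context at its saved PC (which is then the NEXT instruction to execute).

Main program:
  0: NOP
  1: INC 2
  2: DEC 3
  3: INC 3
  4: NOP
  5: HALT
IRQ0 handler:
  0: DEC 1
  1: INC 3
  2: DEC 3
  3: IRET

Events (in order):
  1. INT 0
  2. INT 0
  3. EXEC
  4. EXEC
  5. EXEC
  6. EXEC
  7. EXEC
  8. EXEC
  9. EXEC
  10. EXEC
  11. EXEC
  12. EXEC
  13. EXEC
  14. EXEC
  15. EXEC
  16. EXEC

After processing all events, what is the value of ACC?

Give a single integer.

Event 1 (INT 0): INT 0 arrives: push (MAIN, PC=0), enter IRQ0 at PC=0 (depth now 1)
Event 2 (INT 0): INT 0 arrives: push (IRQ0, PC=0), enter IRQ0 at PC=0 (depth now 2)
Event 3 (EXEC): [IRQ0] PC=0: DEC 1 -> ACC=-1
Event 4 (EXEC): [IRQ0] PC=1: INC 3 -> ACC=2
Event 5 (EXEC): [IRQ0] PC=2: DEC 3 -> ACC=-1
Event 6 (EXEC): [IRQ0] PC=3: IRET -> resume IRQ0 at PC=0 (depth now 1)
Event 7 (EXEC): [IRQ0] PC=0: DEC 1 -> ACC=-2
Event 8 (EXEC): [IRQ0] PC=1: INC 3 -> ACC=1
Event 9 (EXEC): [IRQ0] PC=2: DEC 3 -> ACC=-2
Event 10 (EXEC): [IRQ0] PC=3: IRET -> resume MAIN at PC=0 (depth now 0)
Event 11 (EXEC): [MAIN] PC=0: NOP
Event 12 (EXEC): [MAIN] PC=1: INC 2 -> ACC=0
Event 13 (EXEC): [MAIN] PC=2: DEC 3 -> ACC=-3
Event 14 (EXEC): [MAIN] PC=3: INC 3 -> ACC=0
Event 15 (EXEC): [MAIN] PC=4: NOP
Event 16 (EXEC): [MAIN] PC=5: HALT

Answer: 0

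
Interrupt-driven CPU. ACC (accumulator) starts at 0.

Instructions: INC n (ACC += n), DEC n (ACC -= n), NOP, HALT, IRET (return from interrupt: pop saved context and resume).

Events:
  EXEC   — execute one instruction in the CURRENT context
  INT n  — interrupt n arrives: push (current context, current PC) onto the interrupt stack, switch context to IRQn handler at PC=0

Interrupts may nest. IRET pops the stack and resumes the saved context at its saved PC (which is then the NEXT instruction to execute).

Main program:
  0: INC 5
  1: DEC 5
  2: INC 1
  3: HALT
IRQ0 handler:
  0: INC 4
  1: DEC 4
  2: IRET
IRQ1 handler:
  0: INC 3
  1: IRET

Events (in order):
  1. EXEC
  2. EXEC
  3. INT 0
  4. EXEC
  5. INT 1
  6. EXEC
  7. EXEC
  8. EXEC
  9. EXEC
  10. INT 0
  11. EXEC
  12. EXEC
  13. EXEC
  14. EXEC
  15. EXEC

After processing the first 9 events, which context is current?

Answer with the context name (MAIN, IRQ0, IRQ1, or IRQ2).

Event 1 (EXEC): [MAIN] PC=0: INC 5 -> ACC=5
Event 2 (EXEC): [MAIN] PC=1: DEC 5 -> ACC=0
Event 3 (INT 0): INT 0 arrives: push (MAIN, PC=2), enter IRQ0 at PC=0 (depth now 1)
Event 4 (EXEC): [IRQ0] PC=0: INC 4 -> ACC=4
Event 5 (INT 1): INT 1 arrives: push (IRQ0, PC=1), enter IRQ1 at PC=0 (depth now 2)
Event 6 (EXEC): [IRQ1] PC=0: INC 3 -> ACC=7
Event 7 (EXEC): [IRQ1] PC=1: IRET -> resume IRQ0 at PC=1 (depth now 1)
Event 8 (EXEC): [IRQ0] PC=1: DEC 4 -> ACC=3
Event 9 (EXEC): [IRQ0] PC=2: IRET -> resume MAIN at PC=2 (depth now 0)

Answer: MAIN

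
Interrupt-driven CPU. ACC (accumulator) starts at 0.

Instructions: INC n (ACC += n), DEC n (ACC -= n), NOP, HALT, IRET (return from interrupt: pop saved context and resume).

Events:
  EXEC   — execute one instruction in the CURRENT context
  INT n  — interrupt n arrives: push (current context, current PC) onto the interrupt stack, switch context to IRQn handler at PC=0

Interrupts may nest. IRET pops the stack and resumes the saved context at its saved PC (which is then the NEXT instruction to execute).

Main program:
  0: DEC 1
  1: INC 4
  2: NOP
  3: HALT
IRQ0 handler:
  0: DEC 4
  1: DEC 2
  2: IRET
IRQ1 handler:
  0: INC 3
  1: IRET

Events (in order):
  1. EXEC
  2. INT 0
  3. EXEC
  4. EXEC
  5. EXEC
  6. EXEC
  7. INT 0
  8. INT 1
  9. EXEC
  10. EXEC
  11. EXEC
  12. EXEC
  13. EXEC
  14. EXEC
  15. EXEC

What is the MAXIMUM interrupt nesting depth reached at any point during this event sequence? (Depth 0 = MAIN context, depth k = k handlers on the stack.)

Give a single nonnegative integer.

Event 1 (EXEC): [MAIN] PC=0: DEC 1 -> ACC=-1 [depth=0]
Event 2 (INT 0): INT 0 arrives: push (MAIN, PC=1), enter IRQ0 at PC=0 (depth now 1) [depth=1]
Event 3 (EXEC): [IRQ0] PC=0: DEC 4 -> ACC=-5 [depth=1]
Event 4 (EXEC): [IRQ0] PC=1: DEC 2 -> ACC=-7 [depth=1]
Event 5 (EXEC): [IRQ0] PC=2: IRET -> resume MAIN at PC=1 (depth now 0) [depth=0]
Event 6 (EXEC): [MAIN] PC=1: INC 4 -> ACC=-3 [depth=0]
Event 7 (INT 0): INT 0 arrives: push (MAIN, PC=2), enter IRQ0 at PC=0 (depth now 1) [depth=1]
Event 8 (INT 1): INT 1 arrives: push (IRQ0, PC=0), enter IRQ1 at PC=0 (depth now 2) [depth=2]
Event 9 (EXEC): [IRQ1] PC=0: INC 3 -> ACC=0 [depth=2]
Event 10 (EXEC): [IRQ1] PC=1: IRET -> resume IRQ0 at PC=0 (depth now 1) [depth=1]
Event 11 (EXEC): [IRQ0] PC=0: DEC 4 -> ACC=-4 [depth=1]
Event 12 (EXEC): [IRQ0] PC=1: DEC 2 -> ACC=-6 [depth=1]
Event 13 (EXEC): [IRQ0] PC=2: IRET -> resume MAIN at PC=2 (depth now 0) [depth=0]
Event 14 (EXEC): [MAIN] PC=2: NOP [depth=0]
Event 15 (EXEC): [MAIN] PC=3: HALT [depth=0]
Max depth observed: 2

Answer: 2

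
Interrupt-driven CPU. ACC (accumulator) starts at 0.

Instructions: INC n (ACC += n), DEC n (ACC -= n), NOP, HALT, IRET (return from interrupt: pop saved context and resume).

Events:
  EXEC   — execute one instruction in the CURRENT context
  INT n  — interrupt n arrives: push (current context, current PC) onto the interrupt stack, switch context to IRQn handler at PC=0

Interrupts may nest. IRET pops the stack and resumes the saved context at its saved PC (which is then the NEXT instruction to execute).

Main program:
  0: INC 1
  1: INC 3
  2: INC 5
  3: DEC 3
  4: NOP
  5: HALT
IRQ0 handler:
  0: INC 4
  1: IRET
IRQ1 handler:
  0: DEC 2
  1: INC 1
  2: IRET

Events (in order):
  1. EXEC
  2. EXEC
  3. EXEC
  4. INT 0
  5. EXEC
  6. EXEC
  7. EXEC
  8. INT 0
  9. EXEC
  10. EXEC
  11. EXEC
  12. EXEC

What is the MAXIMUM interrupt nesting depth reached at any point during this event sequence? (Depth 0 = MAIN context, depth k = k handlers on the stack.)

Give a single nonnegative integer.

Event 1 (EXEC): [MAIN] PC=0: INC 1 -> ACC=1 [depth=0]
Event 2 (EXEC): [MAIN] PC=1: INC 3 -> ACC=4 [depth=0]
Event 3 (EXEC): [MAIN] PC=2: INC 5 -> ACC=9 [depth=0]
Event 4 (INT 0): INT 0 arrives: push (MAIN, PC=3), enter IRQ0 at PC=0 (depth now 1) [depth=1]
Event 5 (EXEC): [IRQ0] PC=0: INC 4 -> ACC=13 [depth=1]
Event 6 (EXEC): [IRQ0] PC=1: IRET -> resume MAIN at PC=3 (depth now 0) [depth=0]
Event 7 (EXEC): [MAIN] PC=3: DEC 3 -> ACC=10 [depth=0]
Event 8 (INT 0): INT 0 arrives: push (MAIN, PC=4), enter IRQ0 at PC=0 (depth now 1) [depth=1]
Event 9 (EXEC): [IRQ0] PC=0: INC 4 -> ACC=14 [depth=1]
Event 10 (EXEC): [IRQ0] PC=1: IRET -> resume MAIN at PC=4 (depth now 0) [depth=0]
Event 11 (EXEC): [MAIN] PC=4: NOP [depth=0]
Event 12 (EXEC): [MAIN] PC=5: HALT [depth=0]
Max depth observed: 1

Answer: 1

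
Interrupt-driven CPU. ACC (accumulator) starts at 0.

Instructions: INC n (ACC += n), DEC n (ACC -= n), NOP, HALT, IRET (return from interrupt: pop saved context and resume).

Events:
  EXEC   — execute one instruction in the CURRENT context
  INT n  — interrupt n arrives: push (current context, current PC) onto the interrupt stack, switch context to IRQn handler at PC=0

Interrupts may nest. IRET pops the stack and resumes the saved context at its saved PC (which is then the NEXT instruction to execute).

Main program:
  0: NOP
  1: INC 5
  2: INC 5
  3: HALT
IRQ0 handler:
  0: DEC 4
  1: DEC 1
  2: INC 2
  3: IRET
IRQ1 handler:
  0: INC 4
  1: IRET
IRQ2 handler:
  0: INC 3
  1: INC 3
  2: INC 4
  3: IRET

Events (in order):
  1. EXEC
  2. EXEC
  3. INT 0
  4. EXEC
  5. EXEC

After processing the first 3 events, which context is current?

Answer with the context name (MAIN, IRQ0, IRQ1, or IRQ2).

Event 1 (EXEC): [MAIN] PC=0: NOP
Event 2 (EXEC): [MAIN] PC=1: INC 5 -> ACC=5
Event 3 (INT 0): INT 0 arrives: push (MAIN, PC=2), enter IRQ0 at PC=0 (depth now 1)

Answer: IRQ0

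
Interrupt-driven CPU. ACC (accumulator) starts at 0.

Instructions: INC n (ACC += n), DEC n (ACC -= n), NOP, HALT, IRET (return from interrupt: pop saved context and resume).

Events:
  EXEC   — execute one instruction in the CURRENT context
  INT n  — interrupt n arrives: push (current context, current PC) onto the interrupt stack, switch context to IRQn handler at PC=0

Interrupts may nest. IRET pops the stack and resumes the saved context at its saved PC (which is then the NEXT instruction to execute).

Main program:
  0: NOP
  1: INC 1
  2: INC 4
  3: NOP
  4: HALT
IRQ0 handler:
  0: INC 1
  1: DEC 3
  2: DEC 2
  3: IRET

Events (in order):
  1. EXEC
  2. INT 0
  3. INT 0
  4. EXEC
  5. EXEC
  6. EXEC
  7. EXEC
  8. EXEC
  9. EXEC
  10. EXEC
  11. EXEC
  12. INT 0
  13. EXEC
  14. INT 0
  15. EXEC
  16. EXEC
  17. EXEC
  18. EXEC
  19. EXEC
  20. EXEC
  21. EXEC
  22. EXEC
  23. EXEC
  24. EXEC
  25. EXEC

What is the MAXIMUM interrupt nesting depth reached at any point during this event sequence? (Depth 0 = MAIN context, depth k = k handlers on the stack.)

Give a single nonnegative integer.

Event 1 (EXEC): [MAIN] PC=0: NOP [depth=0]
Event 2 (INT 0): INT 0 arrives: push (MAIN, PC=1), enter IRQ0 at PC=0 (depth now 1) [depth=1]
Event 3 (INT 0): INT 0 arrives: push (IRQ0, PC=0), enter IRQ0 at PC=0 (depth now 2) [depth=2]
Event 4 (EXEC): [IRQ0] PC=0: INC 1 -> ACC=1 [depth=2]
Event 5 (EXEC): [IRQ0] PC=1: DEC 3 -> ACC=-2 [depth=2]
Event 6 (EXEC): [IRQ0] PC=2: DEC 2 -> ACC=-4 [depth=2]
Event 7 (EXEC): [IRQ0] PC=3: IRET -> resume IRQ0 at PC=0 (depth now 1) [depth=1]
Event 8 (EXEC): [IRQ0] PC=0: INC 1 -> ACC=-3 [depth=1]
Event 9 (EXEC): [IRQ0] PC=1: DEC 3 -> ACC=-6 [depth=1]
Event 10 (EXEC): [IRQ0] PC=2: DEC 2 -> ACC=-8 [depth=1]
Event 11 (EXEC): [IRQ0] PC=3: IRET -> resume MAIN at PC=1 (depth now 0) [depth=0]
Event 12 (INT 0): INT 0 arrives: push (MAIN, PC=1), enter IRQ0 at PC=0 (depth now 1) [depth=1]
Event 13 (EXEC): [IRQ0] PC=0: INC 1 -> ACC=-7 [depth=1]
Event 14 (INT 0): INT 0 arrives: push (IRQ0, PC=1), enter IRQ0 at PC=0 (depth now 2) [depth=2]
Event 15 (EXEC): [IRQ0] PC=0: INC 1 -> ACC=-6 [depth=2]
Event 16 (EXEC): [IRQ0] PC=1: DEC 3 -> ACC=-9 [depth=2]
Event 17 (EXEC): [IRQ0] PC=2: DEC 2 -> ACC=-11 [depth=2]
Event 18 (EXEC): [IRQ0] PC=3: IRET -> resume IRQ0 at PC=1 (depth now 1) [depth=1]
Event 19 (EXEC): [IRQ0] PC=1: DEC 3 -> ACC=-14 [depth=1]
Event 20 (EXEC): [IRQ0] PC=2: DEC 2 -> ACC=-16 [depth=1]
Event 21 (EXEC): [IRQ0] PC=3: IRET -> resume MAIN at PC=1 (depth now 0) [depth=0]
Event 22 (EXEC): [MAIN] PC=1: INC 1 -> ACC=-15 [depth=0]
Event 23 (EXEC): [MAIN] PC=2: INC 4 -> ACC=-11 [depth=0]
Event 24 (EXEC): [MAIN] PC=3: NOP [depth=0]
Event 25 (EXEC): [MAIN] PC=4: HALT [depth=0]
Max depth observed: 2

Answer: 2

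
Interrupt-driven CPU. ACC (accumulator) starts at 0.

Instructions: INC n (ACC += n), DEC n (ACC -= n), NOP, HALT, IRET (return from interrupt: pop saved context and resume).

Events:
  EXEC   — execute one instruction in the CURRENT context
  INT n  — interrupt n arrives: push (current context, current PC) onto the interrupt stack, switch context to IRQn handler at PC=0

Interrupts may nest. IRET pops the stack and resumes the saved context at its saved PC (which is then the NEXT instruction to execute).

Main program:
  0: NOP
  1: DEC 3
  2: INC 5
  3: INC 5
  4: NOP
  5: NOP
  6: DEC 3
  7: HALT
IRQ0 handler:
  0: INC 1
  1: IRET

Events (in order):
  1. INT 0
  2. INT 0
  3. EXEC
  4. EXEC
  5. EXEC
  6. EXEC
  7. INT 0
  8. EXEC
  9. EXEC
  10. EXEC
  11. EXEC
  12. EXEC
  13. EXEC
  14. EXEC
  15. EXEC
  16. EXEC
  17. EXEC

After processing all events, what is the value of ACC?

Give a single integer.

Answer: 7

Derivation:
Event 1 (INT 0): INT 0 arrives: push (MAIN, PC=0), enter IRQ0 at PC=0 (depth now 1)
Event 2 (INT 0): INT 0 arrives: push (IRQ0, PC=0), enter IRQ0 at PC=0 (depth now 2)
Event 3 (EXEC): [IRQ0] PC=0: INC 1 -> ACC=1
Event 4 (EXEC): [IRQ0] PC=1: IRET -> resume IRQ0 at PC=0 (depth now 1)
Event 5 (EXEC): [IRQ0] PC=0: INC 1 -> ACC=2
Event 6 (EXEC): [IRQ0] PC=1: IRET -> resume MAIN at PC=0 (depth now 0)
Event 7 (INT 0): INT 0 arrives: push (MAIN, PC=0), enter IRQ0 at PC=0 (depth now 1)
Event 8 (EXEC): [IRQ0] PC=0: INC 1 -> ACC=3
Event 9 (EXEC): [IRQ0] PC=1: IRET -> resume MAIN at PC=0 (depth now 0)
Event 10 (EXEC): [MAIN] PC=0: NOP
Event 11 (EXEC): [MAIN] PC=1: DEC 3 -> ACC=0
Event 12 (EXEC): [MAIN] PC=2: INC 5 -> ACC=5
Event 13 (EXEC): [MAIN] PC=3: INC 5 -> ACC=10
Event 14 (EXEC): [MAIN] PC=4: NOP
Event 15 (EXEC): [MAIN] PC=5: NOP
Event 16 (EXEC): [MAIN] PC=6: DEC 3 -> ACC=7
Event 17 (EXEC): [MAIN] PC=7: HALT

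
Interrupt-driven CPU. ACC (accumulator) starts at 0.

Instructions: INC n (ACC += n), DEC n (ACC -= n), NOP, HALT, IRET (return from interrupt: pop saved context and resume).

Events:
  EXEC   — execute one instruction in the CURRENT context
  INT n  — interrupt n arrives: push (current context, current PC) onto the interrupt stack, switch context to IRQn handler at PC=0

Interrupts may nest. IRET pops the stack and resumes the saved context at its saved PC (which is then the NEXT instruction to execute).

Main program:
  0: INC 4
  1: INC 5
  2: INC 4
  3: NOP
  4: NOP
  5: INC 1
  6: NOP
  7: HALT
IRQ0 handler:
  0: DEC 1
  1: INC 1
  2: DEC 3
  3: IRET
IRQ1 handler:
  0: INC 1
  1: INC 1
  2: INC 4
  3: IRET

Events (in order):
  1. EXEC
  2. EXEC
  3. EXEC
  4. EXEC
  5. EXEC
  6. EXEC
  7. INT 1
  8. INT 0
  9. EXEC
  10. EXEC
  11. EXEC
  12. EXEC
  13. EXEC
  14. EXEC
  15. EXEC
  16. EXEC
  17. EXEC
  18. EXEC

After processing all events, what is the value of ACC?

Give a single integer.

Answer: 17

Derivation:
Event 1 (EXEC): [MAIN] PC=0: INC 4 -> ACC=4
Event 2 (EXEC): [MAIN] PC=1: INC 5 -> ACC=9
Event 3 (EXEC): [MAIN] PC=2: INC 4 -> ACC=13
Event 4 (EXEC): [MAIN] PC=3: NOP
Event 5 (EXEC): [MAIN] PC=4: NOP
Event 6 (EXEC): [MAIN] PC=5: INC 1 -> ACC=14
Event 7 (INT 1): INT 1 arrives: push (MAIN, PC=6), enter IRQ1 at PC=0 (depth now 1)
Event 8 (INT 0): INT 0 arrives: push (IRQ1, PC=0), enter IRQ0 at PC=0 (depth now 2)
Event 9 (EXEC): [IRQ0] PC=0: DEC 1 -> ACC=13
Event 10 (EXEC): [IRQ0] PC=1: INC 1 -> ACC=14
Event 11 (EXEC): [IRQ0] PC=2: DEC 3 -> ACC=11
Event 12 (EXEC): [IRQ0] PC=3: IRET -> resume IRQ1 at PC=0 (depth now 1)
Event 13 (EXEC): [IRQ1] PC=0: INC 1 -> ACC=12
Event 14 (EXEC): [IRQ1] PC=1: INC 1 -> ACC=13
Event 15 (EXEC): [IRQ1] PC=2: INC 4 -> ACC=17
Event 16 (EXEC): [IRQ1] PC=3: IRET -> resume MAIN at PC=6 (depth now 0)
Event 17 (EXEC): [MAIN] PC=6: NOP
Event 18 (EXEC): [MAIN] PC=7: HALT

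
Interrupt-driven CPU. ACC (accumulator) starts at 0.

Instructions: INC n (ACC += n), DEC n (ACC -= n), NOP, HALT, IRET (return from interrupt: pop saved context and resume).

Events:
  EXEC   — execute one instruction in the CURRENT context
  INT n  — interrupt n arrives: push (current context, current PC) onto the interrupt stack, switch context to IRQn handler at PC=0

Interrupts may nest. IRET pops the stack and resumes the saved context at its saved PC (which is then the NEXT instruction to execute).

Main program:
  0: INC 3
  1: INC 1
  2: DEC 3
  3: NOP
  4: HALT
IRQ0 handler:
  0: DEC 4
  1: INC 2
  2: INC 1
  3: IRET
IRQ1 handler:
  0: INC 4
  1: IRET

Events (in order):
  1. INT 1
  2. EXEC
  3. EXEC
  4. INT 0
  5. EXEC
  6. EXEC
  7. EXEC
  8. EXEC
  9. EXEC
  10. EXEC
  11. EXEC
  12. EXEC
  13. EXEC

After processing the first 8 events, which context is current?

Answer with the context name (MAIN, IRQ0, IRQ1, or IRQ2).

Event 1 (INT 1): INT 1 arrives: push (MAIN, PC=0), enter IRQ1 at PC=0 (depth now 1)
Event 2 (EXEC): [IRQ1] PC=0: INC 4 -> ACC=4
Event 3 (EXEC): [IRQ1] PC=1: IRET -> resume MAIN at PC=0 (depth now 0)
Event 4 (INT 0): INT 0 arrives: push (MAIN, PC=0), enter IRQ0 at PC=0 (depth now 1)
Event 5 (EXEC): [IRQ0] PC=0: DEC 4 -> ACC=0
Event 6 (EXEC): [IRQ0] PC=1: INC 2 -> ACC=2
Event 7 (EXEC): [IRQ0] PC=2: INC 1 -> ACC=3
Event 8 (EXEC): [IRQ0] PC=3: IRET -> resume MAIN at PC=0 (depth now 0)

Answer: MAIN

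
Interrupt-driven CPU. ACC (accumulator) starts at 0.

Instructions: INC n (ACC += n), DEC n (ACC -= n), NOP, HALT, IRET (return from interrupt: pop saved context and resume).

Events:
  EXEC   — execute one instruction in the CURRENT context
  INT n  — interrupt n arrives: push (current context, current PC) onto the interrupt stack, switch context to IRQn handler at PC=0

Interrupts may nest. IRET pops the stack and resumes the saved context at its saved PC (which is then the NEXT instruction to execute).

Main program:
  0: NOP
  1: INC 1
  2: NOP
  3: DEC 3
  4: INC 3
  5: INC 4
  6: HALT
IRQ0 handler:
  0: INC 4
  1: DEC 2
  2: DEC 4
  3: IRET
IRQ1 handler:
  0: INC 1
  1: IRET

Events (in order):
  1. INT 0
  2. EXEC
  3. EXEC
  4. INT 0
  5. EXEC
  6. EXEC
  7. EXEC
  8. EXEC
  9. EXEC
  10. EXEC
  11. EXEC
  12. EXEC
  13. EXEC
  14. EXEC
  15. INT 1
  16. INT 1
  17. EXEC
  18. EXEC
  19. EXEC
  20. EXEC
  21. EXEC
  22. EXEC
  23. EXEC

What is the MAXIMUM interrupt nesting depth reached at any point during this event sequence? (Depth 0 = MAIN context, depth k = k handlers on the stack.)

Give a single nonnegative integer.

Answer: 2

Derivation:
Event 1 (INT 0): INT 0 arrives: push (MAIN, PC=0), enter IRQ0 at PC=0 (depth now 1) [depth=1]
Event 2 (EXEC): [IRQ0] PC=0: INC 4 -> ACC=4 [depth=1]
Event 3 (EXEC): [IRQ0] PC=1: DEC 2 -> ACC=2 [depth=1]
Event 4 (INT 0): INT 0 arrives: push (IRQ0, PC=2), enter IRQ0 at PC=0 (depth now 2) [depth=2]
Event 5 (EXEC): [IRQ0] PC=0: INC 4 -> ACC=6 [depth=2]
Event 6 (EXEC): [IRQ0] PC=1: DEC 2 -> ACC=4 [depth=2]
Event 7 (EXEC): [IRQ0] PC=2: DEC 4 -> ACC=0 [depth=2]
Event 8 (EXEC): [IRQ0] PC=3: IRET -> resume IRQ0 at PC=2 (depth now 1) [depth=1]
Event 9 (EXEC): [IRQ0] PC=2: DEC 4 -> ACC=-4 [depth=1]
Event 10 (EXEC): [IRQ0] PC=3: IRET -> resume MAIN at PC=0 (depth now 0) [depth=0]
Event 11 (EXEC): [MAIN] PC=0: NOP [depth=0]
Event 12 (EXEC): [MAIN] PC=1: INC 1 -> ACC=-3 [depth=0]
Event 13 (EXEC): [MAIN] PC=2: NOP [depth=0]
Event 14 (EXEC): [MAIN] PC=3: DEC 3 -> ACC=-6 [depth=0]
Event 15 (INT 1): INT 1 arrives: push (MAIN, PC=4), enter IRQ1 at PC=0 (depth now 1) [depth=1]
Event 16 (INT 1): INT 1 arrives: push (IRQ1, PC=0), enter IRQ1 at PC=0 (depth now 2) [depth=2]
Event 17 (EXEC): [IRQ1] PC=0: INC 1 -> ACC=-5 [depth=2]
Event 18 (EXEC): [IRQ1] PC=1: IRET -> resume IRQ1 at PC=0 (depth now 1) [depth=1]
Event 19 (EXEC): [IRQ1] PC=0: INC 1 -> ACC=-4 [depth=1]
Event 20 (EXEC): [IRQ1] PC=1: IRET -> resume MAIN at PC=4 (depth now 0) [depth=0]
Event 21 (EXEC): [MAIN] PC=4: INC 3 -> ACC=-1 [depth=0]
Event 22 (EXEC): [MAIN] PC=5: INC 4 -> ACC=3 [depth=0]
Event 23 (EXEC): [MAIN] PC=6: HALT [depth=0]
Max depth observed: 2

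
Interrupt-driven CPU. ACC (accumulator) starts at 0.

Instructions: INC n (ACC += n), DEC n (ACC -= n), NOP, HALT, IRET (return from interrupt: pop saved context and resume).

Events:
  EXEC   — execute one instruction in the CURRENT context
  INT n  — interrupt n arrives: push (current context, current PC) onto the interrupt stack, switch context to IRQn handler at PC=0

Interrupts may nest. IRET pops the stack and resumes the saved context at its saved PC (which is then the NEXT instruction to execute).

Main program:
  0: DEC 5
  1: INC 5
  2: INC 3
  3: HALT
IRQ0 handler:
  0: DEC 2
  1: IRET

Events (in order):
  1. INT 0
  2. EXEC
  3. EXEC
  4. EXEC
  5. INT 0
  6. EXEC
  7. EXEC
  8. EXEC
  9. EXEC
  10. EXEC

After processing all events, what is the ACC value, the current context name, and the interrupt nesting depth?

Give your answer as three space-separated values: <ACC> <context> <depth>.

Event 1 (INT 0): INT 0 arrives: push (MAIN, PC=0), enter IRQ0 at PC=0 (depth now 1)
Event 2 (EXEC): [IRQ0] PC=0: DEC 2 -> ACC=-2
Event 3 (EXEC): [IRQ0] PC=1: IRET -> resume MAIN at PC=0 (depth now 0)
Event 4 (EXEC): [MAIN] PC=0: DEC 5 -> ACC=-7
Event 5 (INT 0): INT 0 arrives: push (MAIN, PC=1), enter IRQ0 at PC=0 (depth now 1)
Event 6 (EXEC): [IRQ0] PC=0: DEC 2 -> ACC=-9
Event 7 (EXEC): [IRQ0] PC=1: IRET -> resume MAIN at PC=1 (depth now 0)
Event 8 (EXEC): [MAIN] PC=1: INC 5 -> ACC=-4
Event 9 (EXEC): [MAIN] PC=2: INC 3 -> ACC=-1
Event 10 (EXEC): [MAIN] PC=3: HALT

Answer: -1 MAIN 0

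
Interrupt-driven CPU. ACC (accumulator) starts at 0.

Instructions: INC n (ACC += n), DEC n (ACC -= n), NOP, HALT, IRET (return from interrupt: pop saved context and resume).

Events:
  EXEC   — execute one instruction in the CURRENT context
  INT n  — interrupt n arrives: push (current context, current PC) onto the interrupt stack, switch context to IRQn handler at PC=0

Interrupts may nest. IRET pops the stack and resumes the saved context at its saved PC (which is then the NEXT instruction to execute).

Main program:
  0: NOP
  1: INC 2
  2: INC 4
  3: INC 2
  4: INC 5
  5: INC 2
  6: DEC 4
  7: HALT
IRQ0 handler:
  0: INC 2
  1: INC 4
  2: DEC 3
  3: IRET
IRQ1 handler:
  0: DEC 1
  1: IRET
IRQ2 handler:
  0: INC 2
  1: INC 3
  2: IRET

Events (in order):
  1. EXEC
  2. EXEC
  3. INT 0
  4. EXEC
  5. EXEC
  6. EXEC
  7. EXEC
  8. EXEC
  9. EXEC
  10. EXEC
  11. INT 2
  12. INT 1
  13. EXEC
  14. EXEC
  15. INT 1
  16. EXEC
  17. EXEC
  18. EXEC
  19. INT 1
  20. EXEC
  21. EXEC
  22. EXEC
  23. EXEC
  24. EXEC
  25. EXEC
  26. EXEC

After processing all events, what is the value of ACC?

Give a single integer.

Answer: 16

Derivation:
Event 1 (EXEC): [MAIN] PC=0: NOP
Event 2 (EXEC): [MAIN] PC=1: INC 2 -> ACC=2
Event 3 (INT 0): INT 0 arrives: push (MAIN, PC=2), enter IRQ0 at PC=0 (depth now 1)
Event 4 (EXEC): [IRQ0] PC=0: INC 2 -> ACC=4
Event 5 (EXEC): [IRQ0] PC=1: INC 4 -> ACC=8
Event 6 (EXEC): [IRQ0] PC=2: DEC 3 -> ACC=5
Event 7 (EXEC): [IRQ0] PC=3: IRET -> resume MAIN at PC=2 (depth now 0)
Event 8 (EXEC): [MAIN] PC=2: INC 4 -> ACC=9
Event 9 (EXEC): [MAIN] PC=3: INC 2 -> ACC=11
Event 10 (EXEC): [MAIN] PC=4: INC 5 -> ACC=16
Event 11 (INT 2): INT 2 arrives: push (MAIN, PC=5), enter IRQ2 at PC=0 (depth now 1)
Event 12 (INT 1): INT 1 arrives: push (IRQ2, PC=0), enter IRQ1 at PC=0 (depth now 2)
Event 13 (EXEC): [IRQ1] PC=0: DEC 1 -> ACC=15
Event 14 (EXEC): [IRQ1] PC=1: IRET -> resume IRQ2 at PC=0 (depth now 1)
Event 15 (INT 1): INT 1 arrives: push (IRQ2, PC=0), enter IRQ1 at PC=0 (depth now 2)
Event 16 (EXEC): [IRQ1] PC=0: DEC 1 -> ACC=14
Event 17 (EXEC): [IRQ1] PC=1: IRET -> resume IRQ2 at PC=0 (depth now 1)
Event 18 (EXEC): [IRQ2] PC=0: INC 2 -> ACC=16
Event 19 (INT 1): INT 1 arrives: push (IRQ2, PC=1), enter IRQ1 at PC=0 (depth now 2)
Event 20 (EXEC): [IRQ1] PC=0: DEC 1 -> ACC=15
Event 21 (EXEC): [IRQ1] PC=1: IRET -> resume IRQ2 at PC=1 (depth now 1)
Event 22 (EXEC): [IRQ2] PC=1: INC 3 -> ACC=18
Event 23 (EXEC): [IRQ2] PC=2: IRET -> resume MAIN at PC=5 (depth now 0)
Event 24 (EXEC): [MAIN] PC=5: INC 2 -> ACC=20
Event 25 (EXEC): [MAIN] PC=6: DEC 4 -> ACC=16
Event 26 (EXEC): [MAIN] PC=7: HALT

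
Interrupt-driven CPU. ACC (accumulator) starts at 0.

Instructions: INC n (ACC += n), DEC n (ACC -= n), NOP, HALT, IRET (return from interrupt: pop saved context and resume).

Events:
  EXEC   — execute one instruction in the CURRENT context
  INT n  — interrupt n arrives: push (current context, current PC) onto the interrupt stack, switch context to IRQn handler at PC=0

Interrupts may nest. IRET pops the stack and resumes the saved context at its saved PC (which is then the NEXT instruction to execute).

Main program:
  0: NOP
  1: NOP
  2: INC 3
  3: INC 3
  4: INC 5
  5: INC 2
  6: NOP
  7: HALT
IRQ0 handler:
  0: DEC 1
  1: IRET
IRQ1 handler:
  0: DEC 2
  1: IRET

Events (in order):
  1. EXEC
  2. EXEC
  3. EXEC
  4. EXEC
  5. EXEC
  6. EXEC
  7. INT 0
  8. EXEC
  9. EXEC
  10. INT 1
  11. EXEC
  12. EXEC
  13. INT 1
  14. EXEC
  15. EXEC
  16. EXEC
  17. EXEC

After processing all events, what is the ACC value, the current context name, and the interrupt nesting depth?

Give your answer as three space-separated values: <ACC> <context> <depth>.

Answer: 8 MAIN 0

Derivation:
Event 1 (EXEC): [MAIN] PC=0: NOP
Event 2 (EXEC): [MAIN] PC=1: NOP
Event 3 (EXEC): [MAIN] PC=2: INC 3 -> ACC=3
Event 4 (EXEC): [MAIN] PC=3: INC 3 -> ACC=6
Event 5 (EXEC): [MAIN] PC=4: INC 5 -> ACC=11
Event 6 (EXEC): [MAIN] PC=5: INC 2 -> ACC=13
Event 7 (INT 0): INT 0 arrives: push (MAIN, PC=6), enter IRQ0 at PC=0 (depth now 1)
Event 8 (EXEC): [IRQ0] PC=0: DEC 1 -> ACC=12
Event 9 (EXEC): [IRQ0] PC=1: IRET -> resume MAIN at PC=6 (depth now 0)
Event 10 (INT 1): INT 1 arrives: push (MAIN, PC=6), enter IRQ1 at PC=0 (depth now 1)
Event 11 (EXEC): [IRQ1] PC=0: DEC 2 -> ACC=10
Event 12 (EXEC): [IRQ1] PC=1: IRET -> resume MAIN at PC=6 (depth now 0)
Event 13 (INT 1): INT 1 arrives: push (MAIN, PC=6), enter IRQ1 at PC=0 (depth now 1)
Event 14 (EXEC): [IRQ1] PC=0: DEC 2 -> ACC=8
Event 15 (EXEC): [IRQ1] PC=1: IRET -> resume MAIN at PC=6 (depth now 0)
Event 16 (EXEC): [MAIN] PC=6: NOP
Event 17 (EXEC): [MAIN] PC=7: HALT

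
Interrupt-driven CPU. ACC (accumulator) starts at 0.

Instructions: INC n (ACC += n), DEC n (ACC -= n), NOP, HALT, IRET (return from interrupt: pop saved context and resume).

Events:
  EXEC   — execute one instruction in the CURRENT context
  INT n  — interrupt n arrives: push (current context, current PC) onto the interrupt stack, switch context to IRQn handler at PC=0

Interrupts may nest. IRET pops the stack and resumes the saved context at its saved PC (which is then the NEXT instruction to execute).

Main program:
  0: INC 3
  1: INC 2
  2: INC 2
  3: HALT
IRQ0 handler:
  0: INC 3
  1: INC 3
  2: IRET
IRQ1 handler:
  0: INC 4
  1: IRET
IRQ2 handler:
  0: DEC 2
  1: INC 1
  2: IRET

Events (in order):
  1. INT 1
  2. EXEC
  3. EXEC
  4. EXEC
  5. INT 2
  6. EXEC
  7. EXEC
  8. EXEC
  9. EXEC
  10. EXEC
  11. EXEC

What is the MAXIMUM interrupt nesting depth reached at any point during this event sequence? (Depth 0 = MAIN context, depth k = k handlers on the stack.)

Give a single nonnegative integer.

Event 1 (INT 1): INT 1 arrives: push (MAIN, PC=0), enter IRQ1 at PC=0 (depth now 1) [depth=1]
Event 2 (EXEC): [IRQ1] PC=0: INC 4 -> ACC=4 [depth=1]
Event 3 (EXEC): [IRQ1] PC=1: IRET -> resume MAIN at PC=0 (depth now 0) [depth=0]
Event 4 (EXEC): [MAIN] PC=0: INC 3 -> ACC=7 [depth=0]
Event 5 (INT 2): INT 2 arrives: push (MAIN, PC=1), enter IRQ2 at PC=0 (depth now 1) [depth=1]
Event 6 (EXEC): [IRQ2] PC=0: DEC 2 -> ACC=5 [depth=1]
Event 7 (EXEC): [IRQ2] PC=1: INC 1 -> ACC=6 [depth=1]
Event 8 (EXEC): [IRQ2] PC=2: IRET -> resume MAIN at PC=1 (depth now 0) [depth=0]
Event 9 (EXEC): [MAIN] PC=1: INC 2 -> ACC=8 [depth=0]
Event 10 (EXEC): [MAIN] PC=2: INC 2 -> ACC=10 [depth=0]
Event 11 (EXEC): [MAIN] PC=3: HALT [depth=0]
Max depth observed: 1

Answer: 1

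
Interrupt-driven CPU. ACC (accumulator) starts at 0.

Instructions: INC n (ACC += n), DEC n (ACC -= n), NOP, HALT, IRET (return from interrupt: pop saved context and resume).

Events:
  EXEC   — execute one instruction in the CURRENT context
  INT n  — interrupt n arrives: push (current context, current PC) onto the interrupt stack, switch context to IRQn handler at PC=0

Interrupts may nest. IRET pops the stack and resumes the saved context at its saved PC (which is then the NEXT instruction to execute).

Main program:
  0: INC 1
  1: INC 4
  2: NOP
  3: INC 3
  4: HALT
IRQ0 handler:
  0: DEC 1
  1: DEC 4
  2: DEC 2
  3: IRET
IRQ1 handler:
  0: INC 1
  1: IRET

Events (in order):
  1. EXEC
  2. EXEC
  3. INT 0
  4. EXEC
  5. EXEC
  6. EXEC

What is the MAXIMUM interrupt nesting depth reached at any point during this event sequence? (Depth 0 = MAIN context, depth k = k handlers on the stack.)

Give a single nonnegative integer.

Event 1 (EXEC): [MAIN] PC=0: INC 1 -> ACC=1 [depth=0]
Event 2 (EXEC): [MAIN] PC=1: INC 4 -> ACC=5 [depth=0]
Event 3 (INT 0): INT 0 arrives: push (MAIN, PC=2), enter IRQ0 at PC=0 (depth now 1) [depth=1]
Event 4 (EXEC): [IRQ0] PC=0: DEC 1 -> ACC=4 [depth=1]
Event 5 (EXEC): [IRQ0] PC=1: DEC 4 -> ACC=0 [depth=1]
Event 6 (EXEC): [IRQ0] PC=2: DEC 2 -> ACC=-2 [depth=1]
Max depth observed: 1

Answer: 1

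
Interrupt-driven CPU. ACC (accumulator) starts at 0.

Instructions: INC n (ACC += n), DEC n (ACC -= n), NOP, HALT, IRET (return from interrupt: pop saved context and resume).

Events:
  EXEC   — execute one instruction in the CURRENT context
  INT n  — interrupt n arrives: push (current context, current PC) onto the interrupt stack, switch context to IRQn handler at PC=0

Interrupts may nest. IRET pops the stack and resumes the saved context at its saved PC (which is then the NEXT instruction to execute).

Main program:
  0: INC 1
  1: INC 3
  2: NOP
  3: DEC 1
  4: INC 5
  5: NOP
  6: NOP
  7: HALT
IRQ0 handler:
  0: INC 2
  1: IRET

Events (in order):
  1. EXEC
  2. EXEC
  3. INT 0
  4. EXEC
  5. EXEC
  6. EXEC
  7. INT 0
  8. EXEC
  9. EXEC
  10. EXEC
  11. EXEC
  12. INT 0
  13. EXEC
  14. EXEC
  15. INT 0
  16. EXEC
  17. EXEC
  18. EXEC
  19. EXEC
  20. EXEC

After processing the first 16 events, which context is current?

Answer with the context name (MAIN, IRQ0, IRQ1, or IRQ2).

Event 1 (EXEC): [MAIN] PC=0: INC 1 -> ACC=1
Event 2 (EXEC): [MAIN] PC=1: INC 3 -> ACC=4
Event 3 (INT 0): INT 0 arrives: push (MAIN, PC=2), enter IRQ0 at PC=0 (depth now 1)
Event 4 (EXEC): [IRQ0] PC=0: INC 2 -> ACC=6
Event 5 (EXEC): [IRQ0] PC=1: IRET -> resume MAIN at PC=2 (depth now 0)
Event 6 (EXEC): [MAIN] PC=2: NOP
Event 7 (INT 0): INT 0 arrives: push (MAIN, PC=3), enter IRQ0 at PC=0 (depth now 1)
Event 8 (EXEC): [IRQ0] PC=0: INC 2 -> ACC=8
Event 9 (EXEC): [IRQ0] PC=1: IRET -> resume MAIN at PC=3 (depth now 0)
Event 10 (EXEC): [MAIN] PC=3: DEC 1 -> ACC=7
Event 11 (EXEC): [MAIN] PC=4: INC 5 -> ACC=12
Event 12 (INT 0): INT 0 arrives: push (MAIN, PC=5), enter IRQ0 at PC=0 (depth now 1)
Event 13 (EXEC): [IRQ0] PC=0: INC 2 -> ACC=14
Event 14 (EXEC): [IRQ0] PC=1: IRET -> resume MAIN at PC=5 (depth now 0)
Event 15 (INT 0): INT 0 arrives: push (MAIN, PC=5), enter IRQ0 at PC=0 (depth now 1)
Event 16 (EXEC): [IRQ0] PC=0: INC 2 -> ACC=16

Answer: IRQ0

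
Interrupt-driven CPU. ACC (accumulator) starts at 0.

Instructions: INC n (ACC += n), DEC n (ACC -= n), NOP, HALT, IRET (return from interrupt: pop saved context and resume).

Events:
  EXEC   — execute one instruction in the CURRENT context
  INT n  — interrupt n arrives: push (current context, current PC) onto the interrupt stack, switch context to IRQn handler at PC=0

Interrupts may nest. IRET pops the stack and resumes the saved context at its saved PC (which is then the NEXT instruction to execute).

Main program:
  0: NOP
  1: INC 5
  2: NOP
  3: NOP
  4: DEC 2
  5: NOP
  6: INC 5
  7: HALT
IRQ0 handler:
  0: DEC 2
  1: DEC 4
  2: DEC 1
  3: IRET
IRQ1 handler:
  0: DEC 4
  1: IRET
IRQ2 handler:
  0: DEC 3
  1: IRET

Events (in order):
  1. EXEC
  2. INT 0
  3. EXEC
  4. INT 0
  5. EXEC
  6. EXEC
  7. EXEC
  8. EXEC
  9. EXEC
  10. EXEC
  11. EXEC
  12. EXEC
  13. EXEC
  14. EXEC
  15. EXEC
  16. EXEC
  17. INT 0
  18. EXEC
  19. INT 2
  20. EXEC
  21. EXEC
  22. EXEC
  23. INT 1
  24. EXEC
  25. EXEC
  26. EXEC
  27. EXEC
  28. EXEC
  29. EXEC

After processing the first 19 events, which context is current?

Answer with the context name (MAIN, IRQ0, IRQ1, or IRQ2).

Answer: IRQ2

Derivation:
Event 1 (EXEC): [MAIN] PC=0: NOP
Event 2 (INT 0): INT 0 arrives: push (MAIN, PC=1), enter IRQ0 at PC=0 (depth now 1)
Event 3 (EXEC): [IRQ0] PC=0: DEC 2 -> ACC=-2
Event 4 (INT 0): INT 0 arrives: push (IRQ0, PC=1), enter IRQ0 at PC=0 (depth now 2)
Event 5 (EXEC): [IRQ0] PC=0: DEC 2 -> ACC=-4
Event 6 (EXEC): [IRQ0] PC=1: DEC 4 -> ACC=-8
Event 7 (EXEC): [IRQ0] PC=2: DEC 1 -> ACC=-9
Event 8 (EXEC): [IRQ0] PC=3: IRET -> resume IRQ0 at PC=1 (depth now 1)
Event 9 (EXEC): [IRQ0] PC=1: DEC 4 -> ACC=-13
Event 10 (EXEC): [IRQ0] PC=2: DEC 1 -> ACC=-14
Event 11 (EXEC): [IRQ0] PC=3: IRET -> resume MAIN at PC=1 (depth now 0)
Event 12 (EXEC): [MAIN] PC=1: INC 5 -> ACC=-9
Event 13 (EXEC): [MAIN] PC=2: NOP
Event 14 (EXEC): [MAIN] PC=3: NOP
Event 15 (EXEC): [MAIN] PC=4: DEC 2 -> ACC=-11
Event 16 (EXEC): [MAIN] PC=5: NOP
Event 17 (INT 0): INT 0 arrives: push (MAIN, PC=6), enter IRQ0 at PC=0 (depth now 1)
Event 18 (EXEC): [IRQ0] PC=0: DEC 2 -> ACC=-13
Event 19 (INT 2): INT 2 arrives: push (IRQ0, PC=1), enter IRQ2 at PC=0 (depth now 2)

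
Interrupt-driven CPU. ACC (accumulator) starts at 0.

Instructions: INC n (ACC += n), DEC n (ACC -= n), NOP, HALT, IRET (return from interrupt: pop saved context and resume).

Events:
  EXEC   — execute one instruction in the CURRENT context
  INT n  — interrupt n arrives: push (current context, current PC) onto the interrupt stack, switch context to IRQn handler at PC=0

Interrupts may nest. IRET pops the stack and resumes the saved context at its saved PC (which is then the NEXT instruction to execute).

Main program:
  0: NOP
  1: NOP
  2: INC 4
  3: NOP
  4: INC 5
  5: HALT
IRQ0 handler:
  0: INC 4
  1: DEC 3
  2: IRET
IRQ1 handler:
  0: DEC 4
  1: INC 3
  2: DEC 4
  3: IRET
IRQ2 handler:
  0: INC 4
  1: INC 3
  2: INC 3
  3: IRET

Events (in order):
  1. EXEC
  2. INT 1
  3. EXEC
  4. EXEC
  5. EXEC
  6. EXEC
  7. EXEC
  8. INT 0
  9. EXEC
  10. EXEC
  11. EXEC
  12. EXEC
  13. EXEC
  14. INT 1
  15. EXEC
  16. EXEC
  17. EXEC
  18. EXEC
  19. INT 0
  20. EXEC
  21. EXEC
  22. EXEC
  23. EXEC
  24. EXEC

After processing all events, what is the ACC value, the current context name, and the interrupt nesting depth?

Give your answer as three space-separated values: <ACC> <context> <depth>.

Answer: 1 MAIN 0

Derivation:
Event 1 (EXEC): [MAIN] PC=0: NOP
Event 2 (INT 1): INT 1 arrives: push (MAIN, PC=1), enter IRQ1 at PC=0 (depth now 1)
Event 3 (EXEC): [IRQ1] PC=0: DEC 4 -> ACC=-4
Event 4 (EXEC): [IRQ1] PC=1: INC 3 -> ACC=-1
Event 5 (EXEC): [IRQ1] PC=2: DEC 4 -> ACC=-5
Event 6 (EXEC): [IRQ1] PC=3: IRET -> resume MAIN at PC=1 (depth now 0)
Event 7 (EXEC): [MAIN] PC=1: NOP
Event 8 (INT 0): INT 0 arrives: push (MAIN, PC=2), enter IRQ0 at PC=0 (depth now 1)
Event 9 (EXEC): [IRQ0] PC=0: INC 4 -> ACC=-1
Event 10 (EXEC): [IRQ0] PC=1: DEC 3 -> ACC=-4
Event 11 (EXEC): [IRQ0] PC=2: IRET -> resume MAIN at PC=2 (depth now 0)
Event 12 (EXEC): [MAIN] PC=2: INC 4 -> ACC=0
Event 13 (EXEC): [MAIN] PC=3: NOP
Event 14 (INT 1): INT 1 arrives: push (MAIN, PC=4), enter IRQ1 at PC=0 (depth now 1)
Event 15 (EXEC): [IRQ1] PC=0: DEC 4 -> ACC=-4
Event 16 (EXEC): [IRQ1] PC=1: INC 3 -> ACC=-1
Event 17 (EXEC): [IRQ1] PC=2: DEC 4 -> ACC=-5
Event 18 (EXEC): [IRQ1] PC=3: IRET -> resume MAIN at PC=4 (depth now 0)
Event 19 (INT 0): INT 0 arrives: push (MAIN, PC=4), enter IRQ0 at PC=0 (depth now 1)
Event 20 (EXEC): [IRQ0] PC=0: INC 4 -> ACC=-1
Event 21 (EXEC): [IRQ0] PC=1: DEC 3 -> ACC=-4
Event 22 (EXEC): [IRQ0] PC=2: IRET -> resume MAIN at PC=4 (depth now 0)
Event 23 (EXEC): [MAIN] PC=4: INC 5 -> ACC=1
Event 24 (EXEC): [MAIN] PC=5: HALT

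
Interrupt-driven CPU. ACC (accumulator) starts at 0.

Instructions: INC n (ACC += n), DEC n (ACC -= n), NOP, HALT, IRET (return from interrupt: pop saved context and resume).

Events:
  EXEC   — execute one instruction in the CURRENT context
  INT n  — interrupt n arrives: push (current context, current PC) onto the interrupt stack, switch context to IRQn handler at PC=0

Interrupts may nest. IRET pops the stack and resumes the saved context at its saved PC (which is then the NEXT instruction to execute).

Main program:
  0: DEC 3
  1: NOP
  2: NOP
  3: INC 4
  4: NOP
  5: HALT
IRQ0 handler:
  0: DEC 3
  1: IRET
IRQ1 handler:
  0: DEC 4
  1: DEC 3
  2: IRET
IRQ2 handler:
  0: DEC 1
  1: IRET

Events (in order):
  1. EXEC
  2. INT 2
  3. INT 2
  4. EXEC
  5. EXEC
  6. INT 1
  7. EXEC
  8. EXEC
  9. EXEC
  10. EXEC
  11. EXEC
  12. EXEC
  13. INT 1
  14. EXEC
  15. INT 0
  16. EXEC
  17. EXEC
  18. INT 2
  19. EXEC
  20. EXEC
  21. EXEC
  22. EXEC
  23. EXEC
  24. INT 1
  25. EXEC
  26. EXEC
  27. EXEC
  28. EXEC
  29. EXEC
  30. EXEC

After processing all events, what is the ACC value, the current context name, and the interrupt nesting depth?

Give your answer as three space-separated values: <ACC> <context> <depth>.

Answer: -26 MAIN 0

Derivation:
Event 1 (EXEC): [MAIN] PC=0: DEC 3 -> ACC=-3
Event 2 (INT 2): INT 2 arrives: push (MAIN, PC=1), enter IRQ2 at PC=0 (depth now 1)
Event 3 (INT 2): INT 2 arrives: push (IRQ2, PC=0), enter IRQ2 at PC=0 (depth now 2)
Event 4 (EXEC): [IRQ2] PC=0: DEC 1 -> ACC=-4
Event 5 (EXEC): [IRQ2] PC=1: IRET -> resume IRQ2 at PC=0 (depth now 1)
Event 6 (INT 1): INT 1 arrives: push (IRQ2, PC=0), enter IRQ1 at PC=0 (depth now 2)
Event 7 (EXEC): [IRQ1] PC=0: DEC 4 -> ACC=-8
Event 8 (EXEC): [IRQ1] PC=1: DEC 3 -> ACC=-11
Event 9 (EXEC): [IRQ1] PC=2: IRET -> resume IRQ2 at PC=0 (depth now 1)
Event 10 (EXEC): [IRQ2] PC=0: DEC 1 -> ACC=-12
Event 11 (EXEC): [IRQ2] PC=1: IRET -> resume MAIN at PC=1 (depth now 0)
Event 12 (EXEC): [MAIN] PC=1: NOP
Event 13 (INT 1): INT 1 arrives: push (MAIN, PC=2), enter IRQ1 at PC=0 (depth now 1)
Event 14 (EXEC): [IRQ1] PC=0: DEC 4 -> ACC=-16
Event 15 (INT 0): INT 0 arrives: push (IRQ1, PC=1), enter IRQ0 at PC=0 (depth now 2)
Event 16 (EXEC): [IRQ0] PC=0: DEC 3 -> ACC=-19
Event 17 (EXEC): [IRQ0] PC=1: IRET -> resume IRQ1 at PC=1 (depth now 1)
Event 18 (INT 2): INT 2 arrives: push (IRQ1, PC=1), enter IRQ2 at PC=0 (depth now 2)
Event 19 (EXEC): [IRQ2] PC=0: DEC 1 -> ACC=-20
Event 20 (EXEC): [IRQ2] PC=1: IRET -> resume IRQ1 at PC=1 (depth now 1)
Event 21 (EXEC): [IRQ1] PC=1: DEC 3 -> ACC=-23
Event 22 (EXEC): [IRQ1] PC=2: IRET -> resume MAIN at PC=2 (depth now 0)
Event 23 (EXEC): [MAIN] PC=2: NOP
Event 24 (INT 1): INT 1 arrives: push (MAIN, PC=3), enter IRQ1 at PC=0 (depth now 1)
Event 25 (EXEC): [IRQ1] PC=0: DEC 4 -> ACC=-27
Event 26 (EXEC): [IRQ1] PC=1: DEC 3 -> ACC=-30
Event 27 (EXEC): [IRQ1] PC=2: IRET -> resume MAIN at PC=3 (depth now 0)
Event 28 (EXEC): [MAIN] PC=3: INC 4 -> ACC=-26
Event 29 (EXEC): [MAIN] PC=4: NOP
Event 30 (EXEC): [MAIN] PC=5: HALT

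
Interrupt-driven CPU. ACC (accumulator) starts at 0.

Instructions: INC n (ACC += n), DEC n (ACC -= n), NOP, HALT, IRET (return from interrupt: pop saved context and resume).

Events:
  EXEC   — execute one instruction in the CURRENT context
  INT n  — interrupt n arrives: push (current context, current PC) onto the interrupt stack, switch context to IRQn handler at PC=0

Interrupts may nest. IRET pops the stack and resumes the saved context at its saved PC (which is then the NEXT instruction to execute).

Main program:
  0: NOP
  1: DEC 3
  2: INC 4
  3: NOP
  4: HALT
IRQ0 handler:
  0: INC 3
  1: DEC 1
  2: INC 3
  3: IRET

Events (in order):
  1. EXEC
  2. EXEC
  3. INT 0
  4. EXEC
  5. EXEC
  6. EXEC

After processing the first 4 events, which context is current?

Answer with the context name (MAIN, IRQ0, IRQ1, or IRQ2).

Answer: IRQ0

Derivation:
Event 1 (EXEC): [MAIN] PC=0: NOP
Event 2 (EXEC): [MAIN] PC=1: DEC 3 -> ACC=-3
Event 3 (INT 0): INT 0 arrives: push (MAIN, PC=2), enter IRQ0 at PC=0 (depth now 1)
Event 4 (EXEC): [IRQ0] PC=0: INC 3 -> ACC=0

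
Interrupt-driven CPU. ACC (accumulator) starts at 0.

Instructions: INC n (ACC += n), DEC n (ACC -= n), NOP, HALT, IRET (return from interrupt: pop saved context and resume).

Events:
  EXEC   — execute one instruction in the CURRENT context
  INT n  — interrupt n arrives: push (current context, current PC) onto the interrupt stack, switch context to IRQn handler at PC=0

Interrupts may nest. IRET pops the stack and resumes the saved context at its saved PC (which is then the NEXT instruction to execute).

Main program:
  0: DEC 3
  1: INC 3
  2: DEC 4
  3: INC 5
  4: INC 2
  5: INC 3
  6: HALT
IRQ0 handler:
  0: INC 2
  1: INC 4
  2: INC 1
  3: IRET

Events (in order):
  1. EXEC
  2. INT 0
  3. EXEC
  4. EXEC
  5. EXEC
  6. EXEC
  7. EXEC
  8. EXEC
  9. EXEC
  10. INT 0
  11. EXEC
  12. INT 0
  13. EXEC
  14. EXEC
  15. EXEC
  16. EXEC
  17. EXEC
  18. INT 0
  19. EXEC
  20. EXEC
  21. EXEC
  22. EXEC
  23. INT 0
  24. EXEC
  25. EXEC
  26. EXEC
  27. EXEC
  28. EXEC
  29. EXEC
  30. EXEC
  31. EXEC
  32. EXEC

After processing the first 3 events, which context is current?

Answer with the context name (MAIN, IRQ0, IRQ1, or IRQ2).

Answer: IRQ0

Derivation:
Event 1 (EXEC): [MAIN] PC=0: DEC 3 -> ACC=-3
Event 2 (INT 0): INT 0 arrives: push (MAIN, PC=1), enter IRQ0 at PC=0 (depth now 1)
Event 3 (EXEC): [IRQ0] PC=0: INC 2 -> ACC=-1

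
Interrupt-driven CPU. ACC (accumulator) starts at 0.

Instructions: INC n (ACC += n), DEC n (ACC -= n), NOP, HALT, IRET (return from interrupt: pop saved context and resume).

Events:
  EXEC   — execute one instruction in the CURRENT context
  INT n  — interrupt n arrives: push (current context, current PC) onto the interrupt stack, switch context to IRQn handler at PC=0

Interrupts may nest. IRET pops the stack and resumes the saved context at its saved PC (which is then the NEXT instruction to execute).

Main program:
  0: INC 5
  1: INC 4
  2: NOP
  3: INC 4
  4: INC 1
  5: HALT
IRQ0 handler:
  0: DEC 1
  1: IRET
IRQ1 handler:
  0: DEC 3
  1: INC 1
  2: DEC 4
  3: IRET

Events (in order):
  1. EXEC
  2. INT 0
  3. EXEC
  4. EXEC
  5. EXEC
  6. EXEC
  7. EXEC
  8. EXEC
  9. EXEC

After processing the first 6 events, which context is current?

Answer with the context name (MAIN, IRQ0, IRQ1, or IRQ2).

Answer: MAIN

Derivation:
Event 1 (EXEC): [MAIN] PC=0: INC 5 -> ACC=5
Event 2 (INT 0): INT 0 arrives: push (MAIN, PC=1), enter IRQ0 at PC=0 (depth now 1)
Event 3 (EXEC): [IRQ0] PC=0: DEC 1 -> ACC=4
Event 4 (EXEC): [IRQ0] PC=1: IRET -> resume MAIN at PC=1 (depth now 0)
Event 5 (EXEC): [MAIN] PC=1: INC 4 -> ACC=8
Event 6 (EXEC): [MAIN] PC=2: NOP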